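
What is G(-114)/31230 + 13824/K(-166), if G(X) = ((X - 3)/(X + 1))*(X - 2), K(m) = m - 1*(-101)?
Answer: -542062666/2548715 ≈ -212.68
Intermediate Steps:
K(m) = 101 + m (K(m) = m + 101 = 101 + m)
G(X) = (-3 + X)*(-2 + X)/(1 + X) (G(X) = ((-3 + X)/(1 + X))*(-2 + X) = (-3 + X)*(-2 + X)/(1 + X))
G(-114)/31230 + 13824/K(-166) = ((6 + (-114)² - 5*(-114))/(1 - 114))/31230 + 13824/(101 - 166) = ((6 + 12996 + 570)/(-113))*(1/31230) + 13824/(-65) = -1/113*13572*(1/31230) + 13824*(-1/65) = -13572/113*1/31230 - 13824/65 = -754/196055 - 13824/65 = -542062666/2548715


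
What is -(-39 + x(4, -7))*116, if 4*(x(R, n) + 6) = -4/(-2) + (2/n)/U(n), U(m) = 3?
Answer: 108460/21 ≈ 5164.8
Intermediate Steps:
x(R, n) = -11/2 + 1/(6*n) (x(R, n) = -6 + (-4/(-2) + (2/n)/3)/4 = -6 + (-4*(-½) + (2/n)*(⅓))/4 = -6 + (2 + 2/(3*n))/4 = -6 + (½ + 1/(6*n)) = -11/2 + 1/(6*n))
-(-39 + x(4, -7))*116 = -(-39 + (⅙)*(1 - 33*(-7))/(-7))*116 = -(-39 + (⅙)*(-⅐)*(1 + 231))*116 = -(-39 + (⅙)*(-⅐)*232)*116 = -(-39 - 116/21)*116 = -(-935)*116/21 = -1*(-108460/21) = 108460/21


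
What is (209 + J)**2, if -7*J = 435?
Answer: 1056784/49 ≈ 21567.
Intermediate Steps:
J = -435/7 (J = -1/7*435 = -435/7 ≈ -62.143)
(209 + J)**2 = (209 - 435/7)**2 = (1028/7)**2 = 1056784/49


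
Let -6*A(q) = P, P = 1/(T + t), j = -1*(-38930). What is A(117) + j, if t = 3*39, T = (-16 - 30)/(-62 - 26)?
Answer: 603921068/15513 ≈ 38930.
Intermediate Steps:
T = 23/44 (T = -46/(-88) = -46*(-1/88) = 23/44 ≈ 0.52273)
t = 117
j = 38930
P = 44/5171 (P = 1/(23/44 + 117) = 1/(5171/44) = 44/5171 ≈ 0.0085090)
A(q) = -22/15513 (A(q) = -⅙*44/5171 = -22/15513)
A(117) + j = -22/15513 + 38930 = 603921068/15513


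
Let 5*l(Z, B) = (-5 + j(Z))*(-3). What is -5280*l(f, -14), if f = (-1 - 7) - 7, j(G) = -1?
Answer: -19008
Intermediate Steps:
f = -15 (f = -8 - 7 = -15)
l(Z, B) = 18/5 (l(Z, B) = ((-5 - 1)*(-3))/5 = (-6*(-3))/5 = (⅕)*18 = 18/5)
-5280*l(f, -14) = -5280*18/5 = -19008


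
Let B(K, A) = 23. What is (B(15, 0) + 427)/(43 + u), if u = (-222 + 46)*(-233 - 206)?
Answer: 150/25769 ≈ 0.0058209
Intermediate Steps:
u = 77264 (u = -176*(-439) = 77264)
(B(15, 0) + 427)/(43 + u) = (23 + 427)/(43 + 77264) = 450/77307 = 450*(1/77307) = 150/25769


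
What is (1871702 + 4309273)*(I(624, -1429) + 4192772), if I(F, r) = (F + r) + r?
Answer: 25901610614550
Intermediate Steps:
I(F, r) = F + 2*r
(1871702 + 4309273)*(I(624, -1429) + 4192772) = (1871702 + 4309273)*((624 + 2*(-1429)) + 4192772) = 6180975*((624 - 2858) + 4192772) = 6180975*(-2234 + 4192772) = 6180975*4190538 = 25901610614550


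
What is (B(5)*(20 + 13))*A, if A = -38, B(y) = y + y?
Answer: -12540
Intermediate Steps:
B(y) = 2*y
(B(5)*(20 + 13))*A = ((2*5)*(20 + 13))*(-38) = (10*33)*(-38) = 330*(-38) = -12540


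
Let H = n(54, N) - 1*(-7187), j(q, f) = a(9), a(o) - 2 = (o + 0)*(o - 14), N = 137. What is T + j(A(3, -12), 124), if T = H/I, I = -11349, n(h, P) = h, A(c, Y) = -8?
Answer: -38096/873 ≈ -43.638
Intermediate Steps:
a(o) = 2 + o*(-14 + o) (a(o) = 2 + (o + 0)*(o - 14) = 2 + o*(-14 + o))
j(q, f) = -43 (j(q, f) = 2 + 9² - 14*9 = 2 + 81 - 126 = -43)
H = 7241 (H = 54 - 1*(-7187) = 54 + 7187 = 7241)
T = -557/873 (T = 7241/(-11349) = 7241*(-1/11349) = -557/873 ≈ -0.63803)
T + j(A(3, -12), 124) = -557/873 - 43 = -38096/873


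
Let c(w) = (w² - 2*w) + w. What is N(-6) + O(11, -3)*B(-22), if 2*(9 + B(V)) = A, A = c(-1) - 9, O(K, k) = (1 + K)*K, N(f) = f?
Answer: -1656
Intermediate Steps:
c(w) = w² - w
O(K, k) = K*(1 + K)
A = -7 (A = -(-1 - 1) - 9 = -1*(-2) - 9 = 2 - 9 = -7)
B(V) = -25/2 (B(V) = -9 + (½)*(-7) = -9 - 7/2 = -25/2)
N(-6) + O(11, -3)*B(-22) = -6 + (11*(1 + 11))*(-25/2) = -6 + (11*12)*(-25/2) = -6 + 132*(-25/2) = -6 - 1650 = -1656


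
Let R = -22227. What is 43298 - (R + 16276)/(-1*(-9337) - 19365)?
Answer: 434186393/10028 ≈ 43297.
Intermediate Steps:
43298 - (R + 16276)/(-1*(-9337) - 19365) = 43298 - (-22227 + 16276)/(-1*(-9337) - 19365) = 43298 - (-5951)/(9337 - 19365) = 43298 - (-5951)/(-10028) = 43298 - (-5951)*(-1)/10028 = 43298 - 1*5951/10028 = 43298 - 5951/10028 = 434186393/10028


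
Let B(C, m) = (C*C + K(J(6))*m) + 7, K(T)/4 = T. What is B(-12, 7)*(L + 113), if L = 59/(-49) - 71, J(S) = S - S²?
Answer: -1377311/49 ≈ -28108.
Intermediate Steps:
K(T) = 4*T
B(C, m) = 7 + C² - 120*m (B(C, m) = (C*C + (4*(6*(1 - 1*6)))*m) + 7 = (C² + (4*(6*(1 - 6)))*m) + 7 = (C² + (4*(6*(-5)))*m) + 7 = (C² + (4*(-30))*m) + 7 = (C² - 120*m) + 7 = 7 + C² - 120*m)
L = -3538/49 (L = 59*(-1/49) - 71 = -59/49 - 71 = -3538/49 ≈ -72.204)
B(-12, 7)*(L + 113) = (7 + (-12)² - 120*7)*(-3538/49 + 113) = (7 + 144 - 840)*(1999/49) = -689*1999/49 = -1377311/49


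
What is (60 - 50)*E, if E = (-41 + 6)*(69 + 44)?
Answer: -39550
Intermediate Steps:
E = -3955 (E = -35*113 = -3955)
(60 - 50)*E = (60 - 50)*(-3955) = 10*(-3955) = -39550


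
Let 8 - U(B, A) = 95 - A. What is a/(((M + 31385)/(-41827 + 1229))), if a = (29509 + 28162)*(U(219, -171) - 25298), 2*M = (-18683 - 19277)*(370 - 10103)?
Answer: 59834959405448/184763725 ≈ 3.2385e+5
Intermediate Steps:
M = 184732340 (M = ((-18683 - 19277)*(370 - 10103))/2 = (-37960*(-9733))/2 = (1/2)*369464680 = 184732340)
U(B, A) = -87 + A (U(B, A) = 8 - (95 - A) = 8 + (-95 + A) = -87 + A)
a = -1473840076 (a = (29509 + 28162)*((-87 - 171) - 25298) = 57671*(-258 - 25298) = 57671*(-25556) = -1473840076)
a/(((M + 31385)/(-41827 + 1229))) = -1473840076*(-41827 + 1229)/(184732340 + 31385) = -1473840076/(184763725/(-40598)) = -1473840076/(184763725*(-1/40598)) = -1473840076/(-184763725/40598) = -1473840076*(-40598/184763725) = 59834959405448/184763725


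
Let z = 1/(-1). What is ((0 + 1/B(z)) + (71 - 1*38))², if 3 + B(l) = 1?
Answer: 4225/4 ≈ 1056.3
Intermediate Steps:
z = -1
B(l) = -2 (B(l) = -3 + 1 = -2)
((0 + 1/B(z)) + (71 - 1*38))² = ((0 + 1/(-2)) + (71 - 1*38))² = ((0 - ½) + (71 - 38))² = (-½ + 33)² = (65/2)² = 4225/4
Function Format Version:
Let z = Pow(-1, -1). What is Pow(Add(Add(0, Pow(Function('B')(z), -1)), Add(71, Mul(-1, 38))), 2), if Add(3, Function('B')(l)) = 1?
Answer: Rational(4225, 4) ≈ 1056.3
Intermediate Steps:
z = -1
Function('B')(l) = -2 (Function('B')(l) = Add(-3, 1) = -2)
Pow(Add(Add(0, Pow(Function('B')(z), -1)), Add(71, Mul(-1, 38))), 2) = Pow(Add(Add(0, Pow(-2, -1)), Add(71, Mul(-1, 38))), 2) = Pow(Add(Add(0, Rational(-1, 2)), Add(71, -38)), 2) = Pow(Add(Rational(-1, 2), 33), 2) = Pow(Rational(65, 2), 2) = Rational(4225, 4)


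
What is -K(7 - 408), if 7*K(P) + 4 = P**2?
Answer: -22971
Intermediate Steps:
K(P) = -4/7 + P**2/7
-K(7 - 408) = -(-4/7 + (7 - 408)**2/7) = -(-4/7 + (1/7)*(-401)**2) = -(-4/7 + (1/7)*160801) = -(-4/7 + 160801/7) = -1*22971 = -22971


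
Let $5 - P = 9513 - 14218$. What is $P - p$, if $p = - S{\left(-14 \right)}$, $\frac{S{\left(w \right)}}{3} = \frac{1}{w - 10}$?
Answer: $\frac{37679}{8} \approx 4709.9$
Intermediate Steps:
$S{\left(w \right)} = \frac{3}{-10 + w}$ ($S{\left(w \right)} = \frac{3}{w - 10} = \frac{3}{-10 + w}$)
$P = 4710$ ($P = 5 - \left(9513 - 14218\right) = 5 - -4705 = 5 + 4705 = 4710$)
$p = \frac{1}{8}$ ($p = - \frac{3}{-10 - 14} = - \frac{3}{-24} = - \frac{3 \left(-1\right)}{24} = \left(-1\right) \left(- \frac{1}{8}\right) = \frac{1}{8} \approx 0.125$)
$P - p = 4710 - \frac{1}{8} = \frac{37679}{8}$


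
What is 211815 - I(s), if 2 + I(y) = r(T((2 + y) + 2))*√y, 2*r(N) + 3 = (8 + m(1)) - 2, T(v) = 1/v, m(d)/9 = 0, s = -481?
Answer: 211817 - 3*I*√481/2 ≈ 2.1182e+5 - 32.898*I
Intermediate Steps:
m(d) = 0 (m(d) = 9*0 = 0)
r(N) = 3/2 (r(N) = -3/2 + ((8 + 0) - 2)/2 = -3/2 + (8 - 2)/2 = -3/2 + (½)*6 = -3/2 + 3 = 3/2)
I(y) = -2 + 3*√y/2
211815 - I(s) = 211815 - (-2 + 3*√(-481)/2) = 211815 - (-2 + 3*(I*√481)/2) = 211815 - (-2 + 3*I*√481/2) = 211815 + (2 - 3*I*√481/2) = 211817 - 3*I*√481/2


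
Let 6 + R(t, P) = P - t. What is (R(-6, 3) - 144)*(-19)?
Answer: 2679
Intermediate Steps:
R(t, P) = -6 + P - t (R(t, P) = -6 + (P - t) = -6 + P - t)
(R(-6, 3) - 144)*(-19) = ((-6 + 3 - 1*(-6)) - 144)*(-19) = ((-6 + 3 + 6) - 144)*(-19) = (3 - 144)*(-19) = -141*(-19) = 2679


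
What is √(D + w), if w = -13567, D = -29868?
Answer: I*√43435 ≈ 208.41*I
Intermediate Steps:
√(D + w) = √(-29868 - 13567) = √(-43435) = I*√43435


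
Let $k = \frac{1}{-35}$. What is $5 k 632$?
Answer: $- \frac{632}{7} \approx -90.286$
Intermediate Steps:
$k = - \frac{1}{35} \approx -0.028571$
$5 k 632 = 5 \left(- \frac{1}{35}\right) 632 = \left(- \frac{1}{7}\right) 632 = - \frac{632}{7}$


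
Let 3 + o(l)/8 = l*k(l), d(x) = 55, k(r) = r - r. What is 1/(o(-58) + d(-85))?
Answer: 1/31 ≈ 0.032258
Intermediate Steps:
k(r) = 0
o(l) = -24 (o(l) = -24 + 8*(l*0) = -24 + 8*0 = -24 + 0 = -24)
1/(o(-58) + d(-85)) = 1/(-24 + 55) = 1/31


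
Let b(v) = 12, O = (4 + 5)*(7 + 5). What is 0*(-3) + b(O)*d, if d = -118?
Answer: -1416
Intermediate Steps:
O = 108 (O = 9*12 = 108)
0*(-3) + b(O)*d = 0*(-3) + 12*(-118) = 0 - 1416 = -1416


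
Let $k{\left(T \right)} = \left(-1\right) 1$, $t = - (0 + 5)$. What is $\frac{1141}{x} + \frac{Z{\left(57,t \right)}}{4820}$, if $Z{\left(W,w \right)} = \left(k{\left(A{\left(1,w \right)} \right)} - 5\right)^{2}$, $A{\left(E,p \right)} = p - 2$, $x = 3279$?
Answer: $\frac{1404416}{3951195} \approx 0.35544$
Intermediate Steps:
$A{\left(E,p \right)} = -2 + p$ ($A{\left(E,p \right)} = p - 2 = -2 + p$)
$t = -5$ ($t = \left(-1\right) 5 = -5$)
$k{\left(T \right)} = -1$
$Z{\left(W,w \right)} = 36$ ($Z{\left(W,w \right)} = \left(-1 - 5\right)^{2} = \left(-6\right)^{2} = 36$)
$\frac{1141}{x} + \frac{Z{\left(57,t \right)}}{4820} = \frac{1141}{3279} + \frac{36}{4820} = 1141 \cdot \frac{1}{3279} + 36 \cdot \frac{1}{4820} = \frac{1141}{3279} + \frac{9}{1205} = \frac{1404416}{3951195}$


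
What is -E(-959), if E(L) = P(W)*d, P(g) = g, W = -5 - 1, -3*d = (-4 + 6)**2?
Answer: -8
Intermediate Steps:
d = -4/3 (d = -(-4 + 6)**2/3 = -1/3*2**2 = -1/3*4 = -4/3 ≈ -1.3333)
W = -6
E(L) = 8 (E(L) = -6*(-4/3) = 8)
-E(-959) = -1*8 = -8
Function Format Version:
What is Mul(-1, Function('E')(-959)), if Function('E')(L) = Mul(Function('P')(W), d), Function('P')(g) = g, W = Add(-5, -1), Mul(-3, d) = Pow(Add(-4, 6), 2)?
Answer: -8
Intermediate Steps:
d = Rational(-4, 3) (d = Mul(Rational(-1, 3), Pow(Add(-4, 6), 2)) = Mul(Rational(-1, 3), Pow(2, 2)) = Mul(Rational(-1, 3), 4) = Rational(-4, 3) ≈ -1.3333)
W = -6
Function('E')(L) = 8 (Function('E')(L) = Mul(-6, Rational(-4, 3)) = 8)
Mul(-1, Function('E')(-959)) = Mul(-1, 8) = -8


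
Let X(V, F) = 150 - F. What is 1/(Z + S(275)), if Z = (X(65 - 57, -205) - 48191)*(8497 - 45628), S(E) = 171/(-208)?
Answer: 208/369449291157 ≈ 5.6300e-10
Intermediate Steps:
S(E) = -171/208 (S(E) = 171*(-1/208) = -171/208)
Z = 1776198516 (Z = ((150 - 1*(-205)) - 48191)*(8497 - 45628) = ((150 + 205) - 48191)*(-37131) = (355 - 48191)*(-37131) = -47836*(-37131) = 1776198516)
1/(Z + S(275)) = 1/(1776198516 - 171/208) = 1/(369449291157/208) = 208/369449291157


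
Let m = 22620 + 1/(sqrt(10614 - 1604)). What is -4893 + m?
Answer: 17727 + sqrt(9010)/9010 ≈ 17727.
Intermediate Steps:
m = 22620 + sqrt(9010)/9010 (m = 22620 + 1/(sqrt(9010)) = 22620 + sqrt(9010)/9010 ≈ 22620.)
-4893 + m = -4893 + (22620 + sqrt(9010)/9010) = 17727 + sqrt(9010)/9010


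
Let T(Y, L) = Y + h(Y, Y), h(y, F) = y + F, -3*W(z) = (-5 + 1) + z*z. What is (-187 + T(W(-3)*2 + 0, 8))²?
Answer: 38809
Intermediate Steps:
W(z) = 4/3 - z²/3 (W(z) = -((-5 + 1) + z*z)/3 = -(-4 + z²)/3 = 4/3 - z²/3)
h(y, F) = F + y
T(Y, L) = 3*Y (T(Y, L) = Y + (Y + Y) = Y + 2*Y = 3*Y)
(-187 + T(W(-3)*2 + 0, 8))² = (-187 + 3*((4/3 - ⅓*(-3)²)*2 + 0))² = (-187 + 3*((4/3 - ⅓*9)*2 + 0))² = (-187 + 3*((4/3 - 3)*2 + 0))² = (-187 + 3*(-5/3*2 + 0))² = (-187 + 3*(-10/3 + 0))² = (-187 + 3*(-10/3))² = (-187 - 10)² = (-197)² = 38809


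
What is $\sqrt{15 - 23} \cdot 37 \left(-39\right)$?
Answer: $- 2886 i \sqrt{2} \approx - 4081.4 i$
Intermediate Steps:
$\sqrt{15 - 23} \cdot 37 \left(-39\right) = \sqrt{-8} \cdot 37 \left(-39\right) = 2 i \sqrt{2} \cdot 37 \left(-39\right) = 74 i \sqrt{2} \left(-39\right) = - 2886 i \sqrt{2}$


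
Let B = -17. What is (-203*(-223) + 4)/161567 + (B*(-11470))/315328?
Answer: 22889896937/25473299488 ≈ 0.89858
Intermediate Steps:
(-203*(-223) + 4)/161567 + (B*(-11470))/315328 = (-203*(-223) + 4)/161567 - 17*(-11470)/315328 = (45269 + 4)*(1/161567) + 194990*(1/315328) = 45273*(1/161567) + 97495/157664 = 45273/161567 + 97495/157664 = 22889896937/25473299488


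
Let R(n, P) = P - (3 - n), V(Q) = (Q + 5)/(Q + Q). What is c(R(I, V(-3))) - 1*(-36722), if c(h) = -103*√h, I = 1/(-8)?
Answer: 36722 - 103*I*√498/12 ≈ 36722.0 - 191.54*I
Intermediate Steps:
V(Q) = (5 + Q)/(2*Q) (V(Q) = (5 + Q)/((2*Q)) = (5 + Q)*(1/(2*Q)) = (5 + Q)/(2*Q))
I = -⅛ ≈ -0.12500
R(n, P) = -3 + P + n (R(n, P) = P + (-3 + n) = -3 + P + n)
c(R(I, V(-3))) - 1*(-36722) = -103*√(-3 + (½)*(5 - 3)/(-3) - ⅛) - 1*(-36722) = -103*√(-3 + (½)*(-⅓)*2 - ⅛) + 36722 = -103*√(-3 - ⅓ - ⅛) + 36722 = -103*I*√498/12 + 36722 = 36722 - 103*I*√498/12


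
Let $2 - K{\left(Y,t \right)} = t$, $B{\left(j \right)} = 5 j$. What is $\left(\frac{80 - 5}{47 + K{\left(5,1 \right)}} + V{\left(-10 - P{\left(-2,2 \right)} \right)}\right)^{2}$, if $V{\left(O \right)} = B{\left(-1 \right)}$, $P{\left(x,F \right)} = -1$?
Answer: $\frac{3025}{256} \approx 11.816$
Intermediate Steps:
$K{\left(Y,t \right)} = 2 - t$
$V{\left(O \right)} = -5$ ($V{\left(O \right)} = 5 \left(-1\right) = -5$)
$\left(\frac{80 - 5}{47 + K{\left(5,1 \right)}} + V{\left(-10 - P{\left(-2,2 \right)} \right)}\right)^{2} = \left(\frac{80 - 5}{47 + \left(2 - 1\right)} - 5\right)^{2} = \left(\frac{75}{47 + \left(2 - 1\right)} - 5\right)^{2} = \left(\frac{75}{47 + 1} - 5\right)^{2} = \left(\frac{75}{48} - 5\right)^{2} = \left(75 \cdot \frac{1}{48} - 5\right)^{2} = \left(\frac{25}{16} - 5\right)^{2} = \left(- \frac{55}{16}\right)^{2} = \frac{3025}{256}$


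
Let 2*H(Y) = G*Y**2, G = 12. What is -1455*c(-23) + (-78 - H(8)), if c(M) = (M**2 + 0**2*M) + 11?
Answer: -786162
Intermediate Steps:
H(Y) = 6*Y**2 (H(Y) = (12*Y**2)/2 = 6*Y**2)
c(M) = 11 + M**2 (c(M) = (M**2 + 0*M) + 11 = (M**2 + 0) + 11 = M**2 + 11 = 11 + M**2)
-1455*c(-23) + (-78 - H(8)) = -1455*(11 + (-23)**2) + (-78 - 6*8**2) = -1455*(11 + 529) + (-78 - 6*64) = -1455*540 + (-78 - 1*384) = -785700 + (-78 - 384) = -785700 - 462 = -786162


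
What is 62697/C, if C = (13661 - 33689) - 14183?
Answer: -62697/34211 ≈ -1.8327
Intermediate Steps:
C = -34211 (C = -20028 - 14183 = -34211)
62697/C = 62697/(-34211) = 62697*(-1/34211) = -62697/34211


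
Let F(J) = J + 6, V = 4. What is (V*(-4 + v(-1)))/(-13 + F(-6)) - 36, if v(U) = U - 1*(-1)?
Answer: -452/13 ≈ -34.769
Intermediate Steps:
v(U) = 1 + U (v(U) = U + 1 = 1 + U)
F(J) = 6 + J
(V*(-4 + v(-1)))/(-13 + F(-6)) - 36 = (4*(-4 + (1 - 1)))/(-13 + (6 - 6)) - 36 = (4*(-4 + 0))/(-13 + 0) - 36 = (4*(-4))/(-13) - 36 = -16*(-1/13) - 36 = 16/13 - 36 = -452/13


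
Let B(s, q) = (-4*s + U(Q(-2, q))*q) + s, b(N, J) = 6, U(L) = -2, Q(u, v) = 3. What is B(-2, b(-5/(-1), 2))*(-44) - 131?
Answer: 133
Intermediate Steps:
B(s, q) = -3*s - 2*q (B(s, q) = (-4*s - 2*q) + s = -3*s - 2*q)
B(-2, b(-5/(-1), 2))*(-44) - 131 = (-3*(-2) - 2*6)*(-44) - 131 = (6 - 12)*(-44) - 131 = -6*(-44) - 131 = 264 - 131 = 133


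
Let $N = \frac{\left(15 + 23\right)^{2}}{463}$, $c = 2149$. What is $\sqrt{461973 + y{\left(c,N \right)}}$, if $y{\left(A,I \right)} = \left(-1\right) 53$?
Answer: $4 \sqrt{28870} \approx 679.65$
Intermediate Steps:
$N = \frac{1444}{463}$ ($N = 38^{2} \cdot \frac{1}{463} = 1444 \cdot \frac{1}{463} = \frac{1444}{463} \approx 3.1188$)
$y{\left(A,I \right)} = -53$
$\sqrt{461973 + y{\left(c,N \right)}} = \sqrt{461973 - 53} = \sqrt{461920} = 4 \sqrt{28870}$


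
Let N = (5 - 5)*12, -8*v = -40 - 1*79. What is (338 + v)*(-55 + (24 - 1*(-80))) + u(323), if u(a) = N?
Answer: 138327/8 ≈ 17291.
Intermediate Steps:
v = 119/8 (v = -(-40 - 1*79)/8 = -(-40 - 79)/8 = -⅛*(-119) = 119/8 ≈ 14.875)
N = 0 (N = 0*12 = 0)
u(a) = 0
(338 + v)*(-55 + (24 - 1*(-80))) + u(323) = (338 + 119/8)*(-55 + (24 - 1*(-80))) + 0 = 2823*(-55 + (24 + 80))/8 + 0 = 2823*(-55 + 104)/8 + 0 = (2823/8)*49 + 0 = 138327/8 + 0 = 138327/8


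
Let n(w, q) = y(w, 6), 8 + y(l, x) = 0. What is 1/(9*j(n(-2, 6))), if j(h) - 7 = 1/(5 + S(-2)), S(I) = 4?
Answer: 1/64 ≈ 0.015625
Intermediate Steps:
y(l, x) = -8 (y(l, x) = -8 + 0 = -8)
n(w, q) = -8
j(h) = 64/9 (j(h) = 7 + 1/(5 + 4) = 7 + 1/9 = 64/9)
1/(9*j(n(-2, 6))) = 1/(9*(64/9)) = 1/64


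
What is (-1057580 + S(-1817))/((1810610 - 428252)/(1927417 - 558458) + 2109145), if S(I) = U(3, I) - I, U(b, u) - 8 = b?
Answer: -1445281202168/2887334412413 ≈ -0.50056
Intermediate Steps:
U(b, u) = 8 + b
S(I) = 11 - I (S(I) = (8 + 3) - I = 11 - I)
(-1057580 + S(-1817))/((1810610 - 428252)/(1927417 - 558458) + 2109145) = (-1057580 + (11 - 1*(-1817)))/((1810610 - 428252)/(1927417 - 558458) + 2109145) = (-1057580 + (11 + 1817))/(1382358/1368959 + 2109145) = (-1057580 + 1828)/(1382358*(1/1368959) + 2109145) = -1055752/(1382358/1368959 + 2109145) = -1055752/2887334412413/1368959 = -1055752*1368959/2887334412413 = -1445281202168/2887334412413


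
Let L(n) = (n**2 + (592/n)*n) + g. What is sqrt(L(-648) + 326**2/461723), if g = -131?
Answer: sqrt(89616876803239633)/461723 ≈ 648.36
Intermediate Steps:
L(n) = 461 + n**2 (L(n) = (n**2 + (592/n)*n) - 131 = (n**2 + 592) - 131 = (592 + n**2) - 131 = 461 + n**2)
sqrt(L(-648) + 326**2/461723) = sqrt((461 + (-648)**2) + 326**2/461723) = sqrt((461 + 419904) + 106276*(1/461723)) = sqrt(420365 + 106276/461723) = sqrt(194092295171/461723) = sqrt(89616876803239633)/461723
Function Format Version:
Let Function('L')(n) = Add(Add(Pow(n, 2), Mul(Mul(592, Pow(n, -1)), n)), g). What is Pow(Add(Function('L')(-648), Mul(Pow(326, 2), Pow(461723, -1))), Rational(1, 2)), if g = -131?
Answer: Mul(Rational(1, 461723), Pow(89616876803239633, Rational(1, 2))) ≈ 648.36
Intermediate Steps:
Function('L')(n) = Add(461, Pow(n, 2)) (Function('L')(n) = Add(Add(Pow(n, 2), Mul(Mul(592, Pow(n, -1)), n)), -131) = Add(Add(Pow(n, 2), 592), -131) = Add(Add(592, Pow(n, 2)), -131) = Add(461, Pow(n, 2)))
Pow(Add(Function('L')(-648), Mul(Pow(326, 2), Pow(461723, -1))), Rational(1, 2)) = Pow(Add(Add(461, Pow(-648, 2)), Mul(Pow(326, 2), Pow(461723, -1))), Rational(1, 2)) = Pow(Add(Add(461, 419904), Mul(106276, Rational(1, 461723))), Rational(1, 2)) = Pow(Add(420365, Rational(106276, 461723)), Rational(1, 2)) = Pow(Rational(194092295171, 461723), Rational(1, 2)) = Mul(Rational(1, 461723), Pow(89616876803239633, Rational(1, 2)))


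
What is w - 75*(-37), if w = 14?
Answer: 2789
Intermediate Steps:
w - 75*(-37) = 14 - 75*(-37) = 14 + 2775 = 2789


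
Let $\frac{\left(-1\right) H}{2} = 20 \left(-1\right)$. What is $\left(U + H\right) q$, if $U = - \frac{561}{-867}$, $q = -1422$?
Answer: $- \frac{982602}{17} \approx -57800.0$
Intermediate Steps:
$U = \frac{11}{17}$ ($U = \left(-561\right) \left(- \frac{1}{867}\right) = \frac{11}{17} \approx 0.64706$)
$H = 40$ ($H = - 2 \cdot 20 \left(-1\right) = \left(-2\right) \left(-20\right) = 40$)
$\left(U + H\right) q = \left(\frac{11}{17} + 40\right) \left(-1422\right) = \frac{691}{17} \left(-1422\right) = - \frac{982602}{17}$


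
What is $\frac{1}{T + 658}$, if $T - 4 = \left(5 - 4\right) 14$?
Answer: $\frac{1}{676} \approx 0.0014793$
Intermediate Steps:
$T = 18$ ($T = 4 + \left(5 - 4\right) 14 = 4 + 1 \cdot 14 = 4 + 14 = 18$)
$\frac{1}{T + 658} = \frac{1}{18 + 658} = \frac{1}{676}$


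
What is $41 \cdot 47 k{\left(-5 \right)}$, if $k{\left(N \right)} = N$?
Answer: $-9635$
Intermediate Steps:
$41 \cdot 47 k{\left(-5 \right)} = 41 \cdot 47 \left(-5\right) = 1927 \left(-5\right) = -9635$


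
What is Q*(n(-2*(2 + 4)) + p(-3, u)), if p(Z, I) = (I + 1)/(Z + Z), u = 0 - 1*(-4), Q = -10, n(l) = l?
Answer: 385/3 ≈ 128.33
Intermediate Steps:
u = 4 (u = 0 + 4 = 4)
p(Z, I) = (1 + I)/(2*Z) (p(Z, I) = (1 + I)/((2*Z)) = (1 + I)*(1/(2*Z)) = (1 + I)/(2*Z))
Q*(n(-2*(2 + 4)) + p(-3, u)) = -10*(-2*(2 + 4) + (½)*(1 + 4)/(-3)) = -10*(-2*6 + (½)*(-⅓)*5) = -10*(-12 - ⅚) = -10*(-77/6) = 385/3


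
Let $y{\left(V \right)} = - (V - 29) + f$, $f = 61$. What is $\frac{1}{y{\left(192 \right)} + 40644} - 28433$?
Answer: $- \frac{1152730685}{40542} \approx -28433.0$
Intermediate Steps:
$y{\left(V \right)} = 90 - V$ ($y{\left(V \right)} = - (V - 29) + 61 = - (-29 + V) + 61 = \left(29 - V\right) + 61 = 90 - V$)
$\frac{1}{y{\left(192 \right)} + 40644} - 28433 = \frac{1}{\left(90 - 192\right) + 40644} - 28433 = \frac{1}{-102 + 40644} - 28433 = \frac{1}{40542} - 28433 = - \frac{1152730685}{40542}$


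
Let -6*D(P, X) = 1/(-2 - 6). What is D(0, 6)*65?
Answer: 65/48 ≈ 1.3542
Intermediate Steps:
D(P, X) = 1/48 (D(P, X) = -1/(6*(-2 - 6)) = -1/6/(-8) = -1/6*(-1/8) = 1/48)
D(0, 6)*65 = (1/48)*65 = 65/48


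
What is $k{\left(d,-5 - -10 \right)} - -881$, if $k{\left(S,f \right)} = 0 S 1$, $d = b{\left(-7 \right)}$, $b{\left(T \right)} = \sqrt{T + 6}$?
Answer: $881$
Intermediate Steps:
$b{\left(T \right)} = \sqrt{6 + T}$
$d = i$ ($d = \sqrt{6 - 7} = \sqrt{-1} = i \approx 1.0 i$)
$k{\left(S,f \right)} = 0$ ($k{\left(S,f \right)} = 0 \cdot 1 = 0$)
$k{\left(d,-5 - -10 \right)} - -881 = 0 - -881 = 0 + 881 = 881$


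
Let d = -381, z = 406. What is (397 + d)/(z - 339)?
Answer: 16/67 ≈ 0.23881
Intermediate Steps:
(397 + d)/(z - 339) = (397 - 381)/(406 - 339) = 16/67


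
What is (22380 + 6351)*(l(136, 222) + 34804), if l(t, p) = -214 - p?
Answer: 987427008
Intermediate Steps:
(22380 + 6351)*(l(136, 222) + 34804) = (22380 + 6351)*((-214 - 1*222) + 34804) = 28731*((-214 - 222) + 34804) = 28731*(-436 + 34804) = 28731*34368 = 987427008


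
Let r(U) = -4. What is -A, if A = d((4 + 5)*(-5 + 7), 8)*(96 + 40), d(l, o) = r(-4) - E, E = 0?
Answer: 544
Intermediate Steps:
d(l, o) = -4 (d(l, o) = -4 - 1*0 = -4 + 0 = -4)
A = -544 (A = -4*(96 + 40) = -4*136 = -544)
-A = -1*(-544) = 544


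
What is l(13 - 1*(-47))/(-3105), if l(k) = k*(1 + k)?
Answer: -244/207 ≈ -1.1787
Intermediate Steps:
l(13 - 1*(-47))/(-3105) = ((13 - 1*(-47))*(1 + (13 - 1*(-47))))/(-3105) = ((13 + 47)*(1 + (13 + 47)))*(-1/3105) = (60*(1 + 60))*(-1/3105) = (60*61)*(-1/3105) = 3660*(-1/3105) = -244/207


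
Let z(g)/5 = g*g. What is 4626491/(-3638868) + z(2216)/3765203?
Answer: 71926467094367/13701076710204 ≈ 5.2497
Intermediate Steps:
z(g) = 5*g**2 (z(g) = 5*(g*g) = 5*g**2)
4626491/(-3638868) + z(2216)/3765203 = 4626491/(-3638868) + (5*2216**2)/3765203 = 4626491*(-1/3638868) + (5*4910656)*(1/3765203) = -4626491/3638868 + 24553280*(1/3765203) = -4626491/3638868 + 24553280/3765203 = 71926467094367/13701076710204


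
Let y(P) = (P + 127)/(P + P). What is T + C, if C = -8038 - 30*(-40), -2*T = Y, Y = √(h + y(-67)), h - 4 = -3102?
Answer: -6838 - I*√3477233/67 ≈ -6838.0 - 27.832*I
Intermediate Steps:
y(P) = (127 + P)/(2*P) (y(P) = (127 + P)/((2*P)) = (127 + P)*(1/(2*P)) = (127 + P)/(2*P))
h = -3098 (h = 4 - 3102 = -3098)
Y = 2*I*√3477233/67 (Y = √(-3098 + (½)*(127 - 67)/(-67)) = √(-3098 + (½)*(-1/67)*60) = √(-3098 - 30/67) = √(-207596/67) = 2*I*√3477233/67 ≈ 55.664*I)
T = -I*√3477233/67 ≈ -27.832*I
C = -6838 (C = -8038 + 1200 = -6838)
T + C = -I*√3477233/67 - 6838 = -6838 - I*√3477233/67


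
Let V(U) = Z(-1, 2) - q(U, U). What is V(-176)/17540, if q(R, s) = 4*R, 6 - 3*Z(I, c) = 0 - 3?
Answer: 707/17540 ≈ 0.040308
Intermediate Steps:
Z(I, c) = 3 (Z(I, c) = 2 - (0 - 3)/3 = 2 - 1/3*(-3) = 2 + 1 = 3)
V(U) = 3 - 4*U
V(-176)/17540 = (3 - 4*(-176))/17540 = (3 + 704)*(1/17540) = 707*(1/17540) = 707/17540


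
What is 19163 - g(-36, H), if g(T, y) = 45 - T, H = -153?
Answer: 19082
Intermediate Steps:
19163 - g(-36, H) = 19163 - (45 - 1*(-36)) = 19163 - (45 + 36) = 19163 - 1*81 = 19163 - 81 = 19082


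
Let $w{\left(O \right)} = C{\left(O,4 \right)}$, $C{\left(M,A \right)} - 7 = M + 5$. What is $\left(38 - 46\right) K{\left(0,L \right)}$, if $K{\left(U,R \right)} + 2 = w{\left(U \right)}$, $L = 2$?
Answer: $-80$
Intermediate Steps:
$C{\left(M,A \right)} = 12 + M$ ($C{\left(M,A \right)} = 7 + \left(M + 5\right) = 7 + \left(5 + M\right) = 12 + M$)
$w{\left(O \right)} = 12 + O$
$K{\left(U,R \right)} = 10 + U$ ($K{\left(U,R \right)} = -2 + \left(12 + U\right) = 10 + U$)
$\left(38 - 46\right) K{\left(0,L \right)} = \left(38 - 46\right) \left(10 + 0\right) = \left(-8\right) 10 = -80$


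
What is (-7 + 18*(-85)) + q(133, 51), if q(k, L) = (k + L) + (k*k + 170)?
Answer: 16506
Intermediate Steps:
q(k, L) = 170 + L + k + k² (q(k, L) = (L + k) + (k² + 170) = (L + k) + (170 + k²) = 170 + L + k + k²)
(-7 + 18*(-85)) + q(133, 51) = (-7 + 18*(-85)) + (170 + 51 + 133 + 133²) = (-7 - 1530) + (170 + 51 + 133 + 17689) = -1537 + 18043 = 16506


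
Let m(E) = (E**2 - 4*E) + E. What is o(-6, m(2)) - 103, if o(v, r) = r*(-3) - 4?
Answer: -101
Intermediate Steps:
m(E) = E**2 - 3*E
o(v, r) = -4 - 3*r (o(v, r) = -3*r - 4 = -4 - 3*r)
o(-6, m(2)) - 103 = (-4 - 6*(-3 + 2)) - 103 = (-4 - 6*(-1)) - 103 = (-4 - 3*(-2)) - 103 = (-4 + 6) - 103 = 2 - 103 = -101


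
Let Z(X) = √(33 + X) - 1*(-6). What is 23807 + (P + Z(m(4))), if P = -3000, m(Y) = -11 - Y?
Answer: 20813 + 3*√2 ≈ 20817.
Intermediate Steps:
Z(X) = 6 + √(33 + X) (Z(X) = √(33 + X) + 6 = 6 + √(33 + X))
23807 + (P + Z(m(4))) = 23807 + (-3000 + (6 + √(33 + (-11 - 1*4)))) = 23807 + (-3000 + (6 + √(33 + (-11 - 4)))) = 23807 + (-3000 + (6 + √(33 - 15))) = 23807 + (-3000 + (6 + √18)) = 23807 + (-3000 + (6 + 3*√2)) = 23807 + (-2994 + 3*√2) = 20813 + 3*√2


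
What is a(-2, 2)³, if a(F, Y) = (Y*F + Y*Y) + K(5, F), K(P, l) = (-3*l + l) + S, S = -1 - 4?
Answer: -1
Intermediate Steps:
S = -5
K(P, l) = -5 - 2*l (K(P, l) = (-3*l + l) - 5 = -2*l - 5 = -5 - 2*l)
a(F, Y) = -5 + Y² - 2*F + F*Y (a(F, Y) = (Y*F + Y*Y) + (-5 - 2*F) = (F*Y + Y²) + (-5 - 2*F) = (Y² + F*Y) + (-5 - 2*F) = -5 + Y² - 2*F + F*Y)
a(-2, 2)³ = (-5 + 2² - 2*(-2) - 2*2)³ = (-5 + 4 + 4 - 4)³ = (-1)³ = -1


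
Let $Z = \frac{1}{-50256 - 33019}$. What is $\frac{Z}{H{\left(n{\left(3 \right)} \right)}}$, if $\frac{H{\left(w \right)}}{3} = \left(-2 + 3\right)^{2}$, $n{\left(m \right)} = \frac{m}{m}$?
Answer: $- \frac{1}{249825} \approx -4.0028 \cdot 10^{-6}$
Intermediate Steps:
$n{\left(m \right)} = 1$
$Z = - \frac{1}{83275}$ ($Z = \frac{1}{-83275} = - \frac{1}{83275} \approx -1.2008 \cdot 10^{-5}$)
$H{\left(w \right)} = 3$ ($H{\left(w \right)} = 3 \left(-2 + 3\right)^{2} = 3 \cdot 1^{2} = 3 \cdot 1 = 3$)
$\frac{Z}{H{\left(n{\left(3 \right)} \right)}} = - \frac{1}{83275 \cdot 3} = \left(- \frac{1}{83275}\right) \frac{1}{3} = - \frac{1}{249825}$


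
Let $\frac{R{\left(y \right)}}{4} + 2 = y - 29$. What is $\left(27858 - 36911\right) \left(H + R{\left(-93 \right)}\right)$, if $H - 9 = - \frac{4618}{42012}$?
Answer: $\frac{92632387243}{21006} \approx 4.4098 \cdot 10^{6}$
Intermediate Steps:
$R{\left(y \right)} = -124 + 4 y$ ($R{\left(y \right)} = -8 + 4 \left(y - 29\right) = -8 + 4 \left(-29 + y\right) = -8 + \left(-116 + 4 y\right) = -124 + 4 y$)
$H = \frac{186745}{21006}$ ($H = 9 - \frac{4618}{42012} = 9 - \frac{2309}{21006} = \frac{186745}{21006} \approx 8.8901$)
$\left(27858 - 36911\right) \left(H + R{\left(-93 \right)}\right) = \left(27858 - 36911\right) \left(\frac{186745}{21006} + \left(-124 + 4 \left(-93\right)\right)\right) = - 9053 \left(\frac{186745}{21006} - 496\right) = \left(-9053\right) \left(- \frac{10232231}{21006}\right) = \frac{92632387243}{21006}$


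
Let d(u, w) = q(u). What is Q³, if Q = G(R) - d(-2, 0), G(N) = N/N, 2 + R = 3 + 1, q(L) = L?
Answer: 27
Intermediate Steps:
R = 2 (R = -2 + (3 + 1) = -2 + 4 = 2)
G(N) = 1
d(u, w) = u
Q = 3 (Q = 1 - 1*(-2) = 1 + 2 = 3)
Q³ = 3³ = 27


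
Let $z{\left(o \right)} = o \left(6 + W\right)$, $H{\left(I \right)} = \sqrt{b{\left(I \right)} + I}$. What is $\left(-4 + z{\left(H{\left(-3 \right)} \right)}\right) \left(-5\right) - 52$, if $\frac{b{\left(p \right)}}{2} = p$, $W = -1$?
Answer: $-32 - 75 i \approx -32.0 - 75.0 i$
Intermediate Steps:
$b{\left(p \right)} = 2 p$
$H{\left(I \right)} = \sqrt{3} \sqrt{I}$ ($H{\left(I \right)} = \sqrt{2 I + I} = \sqrt{3 I} = \sqrt{3} \sqrt{I}$)
$z{\left(o \right)} = 5 o$ ($z{\left(o \right)} = o \left(6 - 1\right) = o 5 = 5 o$)
$\left(-4 + z{\left(H{\left(-3 \right)} \right)}\right) \left(-5\right) - 52 = \left(-4 + 5 \sqrt{3} \sqrt{-3}\right) \left(-5\right) - 52 = \left(-4 + 5 \sqrt{3} i \sqrt{3}\right) \left(-5\right) - 52 = \left(-4 + 5 \cdot 3 i\right) \left(-5\right) - 52 = \left(-4 + 15 i\right) \left(-5\right) - 52 = \left(20 - 75 i\right) - 52 = -32 - 75 i$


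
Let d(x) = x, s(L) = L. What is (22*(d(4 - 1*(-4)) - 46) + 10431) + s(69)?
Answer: 9664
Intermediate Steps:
(22*(d(4 - 1*(-4)) - 46) + 10431) + s(69) = (22*((4 - 1*(-4)) - 46) + 10431) + 69 = (22*((4 + 4) - 46) + 10431) + 69 = (22*(8 - 46) + 10431) + 69 = (22*(-38) + 10431) + 69 = (-836 + 10431) + 69 = 9595 + 69 = 9664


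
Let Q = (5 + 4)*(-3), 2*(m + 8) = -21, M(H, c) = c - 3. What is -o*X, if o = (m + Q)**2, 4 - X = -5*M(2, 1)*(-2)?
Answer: -49686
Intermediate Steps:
M(H, c) = -3 + c
m = -37/2 (m = -8 + (1/2)*(-21) = -8 - 21/2 = -37/2 ≈ -18.500)
Q = -27 (Q = 9*(-3) = -27)
X = 24 (X = 4 - (-5*(-3 + 1))*(-2) = 4 - (-5*(-2))*(-2) = 4 - 10*(-2) = 4 - 1*(-20) = 4 + 20 = 24)
o = 8281/4 (o = (-37/2 - 27)**2 = (-91/2)**2 = 8281/4 ≈ 2070.3)
-o*X = -8281*24/4 = -1*49686 = -49686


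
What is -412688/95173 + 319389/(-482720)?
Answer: -32801422951/6563130080 ≈ -4.9978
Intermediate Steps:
-412688/95173 + 319389/(-482720) = -412688*1/95173 + 319389*(-1/482720) = -412688/95173 - 45627/68960 = -32801422951/6563130080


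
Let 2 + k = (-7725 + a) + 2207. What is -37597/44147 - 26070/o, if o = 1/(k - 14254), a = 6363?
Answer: 117823547203/337 ≈ 3.4962e+8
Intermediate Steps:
k = 843 (k = -2 + ((-7725 + 6363) + 2207) = -2 + (-1362 + 2207) = -2 + 845 = 843)
o = -1/13411 (o = 1/(843 - 14254) = 1/(-13411) = -1/13411 ≈ -7.4566e-5)
-37597/44147 - 26070/o = -37597/44147 - 26070/(-1/13411) = -37597*1/44147 - 26070*(-13411) = -287/337 + 349624770 = 117823547203/337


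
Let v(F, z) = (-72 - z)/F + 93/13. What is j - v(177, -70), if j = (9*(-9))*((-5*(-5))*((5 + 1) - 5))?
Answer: -4675960/2301 ≈ -2032.1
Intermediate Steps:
j = -2025 (j = -2025*(6 - 5) = -2025 ≈ -2025.0)
v(F, z) = 93/13 + (-72 - z)/F (v(F, z) = (-72 - z)/F + 93*(1/13) = (-72 - z)/F + 93/13 = 93/13 + (-72 - z)/F)
j - v(177, -70) = -2025 - (-72 - 1*(-70) + (93/13)*177)/177 = -2025 - (-72 + 70 + 16461/13)/177 = -2025 - 16435/(177*13) = -2025 - 1*16435/2301 = -2025 - 16435/2301 = -4675960/2301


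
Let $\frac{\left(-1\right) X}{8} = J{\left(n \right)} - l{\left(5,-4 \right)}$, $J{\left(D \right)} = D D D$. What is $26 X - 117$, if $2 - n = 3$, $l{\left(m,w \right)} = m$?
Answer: $1131$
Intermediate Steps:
$n = -1$ ($n = 2 - 3 = -1$)
$J{\left(D \right)} = D^{3}$ ($J{\left(D \right)} = D^{2} D = D^{3}$)
$X = 48$ ($X = - 8 \left(\left(-1\right)^{3} - 5\right) = - 8 \left(-1 - 5\right) = \left(-8\right) \left(-6\right) = 48$)
$26 X - 117 = 26 \cdot 48 - 117 = 1248 - 117 = 1131$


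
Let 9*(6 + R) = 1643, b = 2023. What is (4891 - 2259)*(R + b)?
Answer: 52103072/9 ≈ 5.7892e+6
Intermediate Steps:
R = 1589/9 (R = -6 + (⅑)*1643 = -6 + 1643/9 = 1589/9 ≈ 176.56)
(4891 - 2259)*(R + b) = (4891 - 2259)*(1589/9 + 2023) = 2632*(19796/9) = 52103072/9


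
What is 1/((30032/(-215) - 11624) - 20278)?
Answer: -215/6888962 ≈ -3.1209e-5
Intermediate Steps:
1/((30032/(-215) - 11624) - 20278) = 1/((30032*(-1/215) - 11624) - 20278) = 1/((-30032/215 - 11624) - 20278) = 1/(-2529192/215 - 20278) = 1/(-6888962/215) = -215/6888962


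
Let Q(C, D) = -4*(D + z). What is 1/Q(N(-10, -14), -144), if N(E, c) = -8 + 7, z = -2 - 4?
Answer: 1/600 ≈ 0.0016667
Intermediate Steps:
z = -6
N(E, c) = -1
Q(C, D) = 24 - 4*D (Q(C, D) = -4*(D - 6) = -4*(-6 + D) = 24 - 4*D)
1/Q(N(-10, -14), -144) = 1/(24 - 4*(-144)) = 1/(24 + 576) = 1/600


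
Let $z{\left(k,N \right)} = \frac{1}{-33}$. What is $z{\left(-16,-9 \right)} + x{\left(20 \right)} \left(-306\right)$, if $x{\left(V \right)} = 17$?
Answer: $- \frac{171667}{33} \approx -5202.0$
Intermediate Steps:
$z{\left(k,N \right)} = - \frac{1}{33}$
$z{\left(-16,-9 \right)} + x{\left(20 \right)} \left(-306\right) = - \frac{1}{33} + 17 \left(-306\right) = - \frac{1}{33} - 5202 = - \frac{171667}{33}$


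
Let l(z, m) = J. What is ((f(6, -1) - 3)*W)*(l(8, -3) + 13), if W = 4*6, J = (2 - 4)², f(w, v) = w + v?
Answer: 816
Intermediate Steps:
f(w, v) = v + w
J = 4 (J = (-2)² = 4)
W = 24
l(z, m) = 4
((f(6, -1) - 3)*W)*(l(8, -3) + 13) = (((-1 + 6) - 3)*24)*(4 + 13) = ((5 - 3)*24)*17 = (2*24)*17 = 48*17 = 816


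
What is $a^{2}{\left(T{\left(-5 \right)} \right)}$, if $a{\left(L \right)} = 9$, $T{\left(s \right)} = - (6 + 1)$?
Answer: $81$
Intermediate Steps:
$T{\left(s \right)} = -7$ ($T{\left(s \right)} = \left(-1\right) 7 = -7$)
$a^{2}{\left(T{\left(-5 \right)} \right)} = 9^{2} = 81$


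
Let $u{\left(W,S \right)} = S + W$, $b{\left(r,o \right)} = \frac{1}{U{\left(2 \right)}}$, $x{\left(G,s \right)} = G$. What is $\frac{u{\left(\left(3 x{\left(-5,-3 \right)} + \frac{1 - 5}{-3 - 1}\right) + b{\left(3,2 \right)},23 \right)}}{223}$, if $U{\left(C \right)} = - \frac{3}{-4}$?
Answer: $\frac{31}{669} \approx 0.046338$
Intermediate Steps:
$U{\left(C \right)} = \frac{3}{4}$ ($U{\left(C \right)} = \left(-3\right) \left(- \frac{1}{4}\right) = \frac{3}{4}$)
$b{\left(r,o \right)} = \frac{4}{3}$ ($b{\left(r,o \right)} = \frac{1}{\frac{3}{4}} = \frac{4}{3}$)
$\frac{u{\left(\left(3 x{\left(-5,-3 \right)} + \frac{1 - 5}{-3 - 1}\right) + b{\left(3,2 \right)},23 \right)}}{223} = \frac{23 + \left(\left(3 \left(-5\right) + \frac{1 - 5}{-3 - 1}\right) + \frac{4}{3}\right)}{223} = \left(23 + \left(\left(-15 - \frac{4}{-4}\right) + \frac{4}{3}\right)\right) \frac{1}{223} = \left(23 + \left(\left(-15 - -1\right) + \frac{4}{3}\right)\right) \frac{1}{223} = \left(23 + \left(\left(-15 + 1\right) + \frac{4}{3}\right)\right) \frac{1}{223} = \left(23 + \left(-14 + \frac{4}{3}\right)\right) \frac{1}{223} = \left(23 - \frac{38}{3}\right) \frac{1}{223} = \frac{31}{3} \cdot \frac{1}{223} = \frac{31}{669}$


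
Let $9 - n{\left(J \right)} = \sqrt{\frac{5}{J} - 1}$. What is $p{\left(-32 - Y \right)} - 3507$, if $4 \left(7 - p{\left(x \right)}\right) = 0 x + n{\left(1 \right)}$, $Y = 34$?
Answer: $- \frac{14007}{4} \approx -3501.8$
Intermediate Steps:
$n{\left(J \right)} = 9 - \sqrt{-1 + \frac{5}{J}}$ ($n{\left(J \right)} = 9 - \sqrt{\frac{5}{J} - 1} = 9 - \sqrt{-1 + \frac{5}{J}}$)
$p{\left(x \right)} = \frac{21}{4}$ ($p{\left(x \right)} = 7 - \frac{0 x + \left(9 - \sqrt{- \frac{-5 + 1}{1}}\right)}{4} = 7 - \frac{0 + \left(9 - \sqrt{\left(-1\right) 1 \left(-4\right)}\right)}{4} = 7 - \frac{0 + \left(9 - \sqrt{4}\right)}{4} = 7 - \frac{0 + \left(9 - 2\right)}{4} = 7 - \frac{0 + 7}{4} = 7 - \frac{7}{4} = \frac{21}{4}$)
$p{\left(-32 - Y \right)} - 3507 = \frac{21}{4} - 3507 = - \frac{14007}{4}$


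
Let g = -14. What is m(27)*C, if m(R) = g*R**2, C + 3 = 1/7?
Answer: 29160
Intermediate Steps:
C = -20/7 (C = -3 + 1/7 = -20/7 ≈ -2.8571)
m(R) = -14*R**2
m(27)*C = -14*27**2*(-20/7) = -14*729*(-20/7) = -10206*(-20/7) = 29160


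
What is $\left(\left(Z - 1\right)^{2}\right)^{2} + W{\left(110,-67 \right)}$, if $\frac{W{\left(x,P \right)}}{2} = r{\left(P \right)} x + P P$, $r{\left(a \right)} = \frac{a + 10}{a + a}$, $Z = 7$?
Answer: $\frac{694628}{67} \approx 10368.0$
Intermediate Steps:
$r{\left(a \right)} = \frac{10 + a}{2 a}$
$W{\left(x,P \right)} = 2 P^{2} + \frac{x \left(10 + P\right)}{P}$ ($W{\left(x,P \right)} = 2 \left(\frac{10 + P}{2 P} x + P P\right) = 2 \left(\frac{x \left(10 + P\right)}{2 P} + P^{2}\right) = 2 \left(P^{2} + \frac{x \left(10 + P\right)}{2 P}\right) = 2 P^{2} + \frac{x \left(10 + P\right)}{P}$)
$\left(\left(Z - 1\right)^{2}\right)^{2} + W{\left(110,-67 \right)} = \left(\left(7 - 1\right)^{2}\right)^{2} + \frac{2 \left(-67\right)^{3} + 110 \left(10 - 67\right)}{-67} = \left(6^{2}\right)^{2} - \frac{2 \left(-300763\right) + 110 \left(-57\right)}{67} = 36^{2} - \frac{-601526 - 6270}{67} = 1296 - - \frac{607796}{67} = 1296 + \frac{607796}{67} = \frac{694628}{67}$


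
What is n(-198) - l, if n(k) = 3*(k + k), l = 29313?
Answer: -30501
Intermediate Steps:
n(k) = 6*k (n(k) = 3*(2*k) = 6*k)
n(-198) - l = 6*(-198) - 1*29313 = -1188 - 29313 = -30501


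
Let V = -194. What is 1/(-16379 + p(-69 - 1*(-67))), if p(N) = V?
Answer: -1/16573 ≈ -6.0339e-5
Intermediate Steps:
p(N) = -194
1/(-16379 + p(-69 - 1*(-67))) = 1/(-16379 - 194) = 1/(-16573) = -1/16573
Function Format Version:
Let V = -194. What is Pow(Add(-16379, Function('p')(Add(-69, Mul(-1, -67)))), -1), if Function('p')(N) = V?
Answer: Rational(-1, 16573) ≈ -6.0339e-5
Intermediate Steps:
Function('p')(N) = -194
Pow(Add(-16379, Function('p')(Add(-69, Mul(-1, -67)))), -1) = Pow(Add(-16379, -194), -1) = Pow(-16573, -1) = Rational(-1, 16573)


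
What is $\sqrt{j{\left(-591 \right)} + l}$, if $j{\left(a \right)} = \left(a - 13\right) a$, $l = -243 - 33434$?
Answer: $\sqrt{323287} \approx 568.58$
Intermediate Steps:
$l = -33677$ ($l = -243 - 33434 = -33677$)
$j{\left(a \right)} = a \left(-13 + a\right)$ ($j{\left(a \right)} = \left(-13 + a\right) a = a \left(-13 + a\right)$)
$\sqrt{j{\left(-591 \right)} + l} = \sqrt{- 591 \left(-13 - 591\right) - 33677} = \sqrt{\left(-591\right) \left(-604\right) - 33677} = \sqrt{356964 - 33677} = \sqrt{323287}$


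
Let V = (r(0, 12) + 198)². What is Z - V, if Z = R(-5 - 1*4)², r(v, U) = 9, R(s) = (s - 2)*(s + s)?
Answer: -3645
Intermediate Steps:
R(s) = 2*s*(-2 + s) (R(s) = (-2 + s)*(2*s) = 2*s*(-2 + s))
Z = 39204 (Z = (2*(-5 - 1*4)*(-2 + (-5 - 1*4)))² = (2*(-5 - 4)*(-2 + (-5 - 4)))² = (2*(-9)*(-2 - 9))² = (2*(-9)*(-11))² = 198² = 39204)
V = 42849 (V = (9 + 198)² = 207² = 42849)
Z - V = 39204 - 1*42849 = 39204 - 42849 = -3645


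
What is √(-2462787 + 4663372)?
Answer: √2200585 ≈ 1483.4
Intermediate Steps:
√(-2462787 + 4663372) = √2200585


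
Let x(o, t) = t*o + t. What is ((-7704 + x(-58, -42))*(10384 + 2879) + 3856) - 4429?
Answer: -70427103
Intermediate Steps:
x(o, t) = t + o*t (x(o, t) = o*t + t = t + o*t)
((-7704 + x(-58, -42))*(10384 + 2879) + 3856) - 4429 = ((-7704 - 42*(1 - 58))*(10384 + 2879) + 3856) - 4429 = ((-7704 - 42*(-57))*13263 + 3856) - 4429 = ((-7704 + 2394)*13263 + 3856) - 4429 = (-5310*13263 + 3856) - 4429 = (-70426530 + 3856) - 4429 = -70422674 - 4429 = -70427103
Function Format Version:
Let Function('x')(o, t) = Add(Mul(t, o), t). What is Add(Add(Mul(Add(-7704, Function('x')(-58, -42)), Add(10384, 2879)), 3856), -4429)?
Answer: -70427103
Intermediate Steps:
Function('x')(o, t) = Add(t, Mul(o, t)) (Function('x')(o, t) = Add(Mul(o, t), t) = Add(t, Mul(o, t)))
Add(Add(Mul(Add(-7704, Function('x')(-58, -42)), Add(10384, 2879)), 3856), -4429) = Add(Add(Mul(Add(-7704, Mul(-42, Add(1, -58))), Add(10384, 2879)), 3856), -4429) = Add(Add(Mul(Add(-7704, Mul(-42, -57)), 13263), 3856), -4429) = Add(Add(Mul(Add(-7704, 2394), 13263), 3856), -4429) = Add(Add(Mul(-5310, 13263), 3856), -4429) = Add(Add(-70426530, 3856), -4429) = Add(-70422674, -4429) = -70427103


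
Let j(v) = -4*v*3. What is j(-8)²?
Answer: 9216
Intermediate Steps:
j(v) = -12*v
j(-8)² = (-12*(-8))² = 96² = 9216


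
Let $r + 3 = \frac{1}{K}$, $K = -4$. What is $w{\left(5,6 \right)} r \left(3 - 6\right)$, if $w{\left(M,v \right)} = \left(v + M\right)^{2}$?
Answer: $\frac{4719}{4} \approx 1179.8$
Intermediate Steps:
$w{\left(M,v \right)} = \left(M + v\right)^{2}$
$r = - \frac{13}{4}$ ($r = -3 + \frac{1}{-4} = -3 - \frac{1}{4} = - \frac{13}{4} \approx -3.25$)
$w{\left(5,6 \right)} r \left(3 - 6\right) = \left(5 + 6\right)^{2} \left(- \frac{13}{4}\right) \left(3 - 6\right) = 11^{2} \left(- \frac{13}{4}\right) \left(3 - 6\right) = 121 \left(- \frac{13}{4}\right) \left(-3\right) = \left(- \frac{1573}{4}\right) \left(-3\right) = \frac{4719}{4}$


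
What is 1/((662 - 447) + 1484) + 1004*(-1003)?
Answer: -1710913387/1699 ≈ -1.0070e+6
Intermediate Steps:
1/((662 - 447) + 1484) + 1004*(-1003) = 1/(215 + 1484) - 1007012 = 1/1699 - 1007012 = -1710913387/1699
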